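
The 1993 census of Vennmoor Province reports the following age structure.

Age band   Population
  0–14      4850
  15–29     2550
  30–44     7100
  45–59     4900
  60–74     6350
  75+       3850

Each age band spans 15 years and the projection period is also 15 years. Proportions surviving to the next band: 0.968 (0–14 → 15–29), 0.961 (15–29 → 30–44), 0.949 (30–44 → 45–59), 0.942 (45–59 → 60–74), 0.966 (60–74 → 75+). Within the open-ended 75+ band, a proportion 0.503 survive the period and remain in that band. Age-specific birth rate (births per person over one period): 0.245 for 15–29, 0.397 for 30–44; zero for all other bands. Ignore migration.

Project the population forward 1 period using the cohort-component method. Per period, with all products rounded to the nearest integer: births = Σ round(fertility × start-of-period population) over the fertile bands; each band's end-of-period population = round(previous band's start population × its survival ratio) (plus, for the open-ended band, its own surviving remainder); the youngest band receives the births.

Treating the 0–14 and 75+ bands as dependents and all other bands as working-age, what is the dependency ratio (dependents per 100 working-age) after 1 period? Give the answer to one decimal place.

Numbering the groups 1..6 from youngest to oldest:
After projecting period 1:
Births: 2550 × 0.245 = 625, 7100 × 0.397 = 2819 → 3444
Group 2: 4850 × 0.968 = 4695
Group 3: 2550 × 0.961 = 2451
Group 4: 7100 × 0.949 = 6738
Group 5: 4900 × 0.942 = 4616
Group 6: 6350 × 0.966 + 3850 × 0.503 = 6134 + 1937 = 8071
→ [3444, 4695, 2451, 6738, 4616, 8071]
Dependents (band 0–14 + band 75+) = 3444 + 8071 = 11515; working-age = 18500; ratio = 11515/18500 × 100 = 62.2

62.2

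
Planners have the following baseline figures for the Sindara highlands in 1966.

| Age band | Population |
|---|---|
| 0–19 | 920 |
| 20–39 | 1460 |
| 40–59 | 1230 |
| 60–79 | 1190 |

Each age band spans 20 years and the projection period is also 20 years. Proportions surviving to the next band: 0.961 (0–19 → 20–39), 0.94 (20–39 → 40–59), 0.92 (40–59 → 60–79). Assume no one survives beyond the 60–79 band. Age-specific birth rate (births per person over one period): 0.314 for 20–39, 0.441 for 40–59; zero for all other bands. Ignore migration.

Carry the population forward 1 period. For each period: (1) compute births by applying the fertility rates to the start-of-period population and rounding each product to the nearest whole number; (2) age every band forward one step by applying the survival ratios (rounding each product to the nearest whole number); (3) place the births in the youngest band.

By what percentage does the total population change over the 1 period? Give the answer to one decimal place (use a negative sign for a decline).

-8.6

Period 1.
Births: 1460 × 0.314 = 458, 1230 × 0.441 = 542 — total 1000
20–39: 920 × 0.961 = 884
40–59: 1460 × 0.94 = 1372
60–79: 1230 × 0.92 = 1132
Giving 1000 / 884 / 1372 / 1132.
Total: 4800 → 4388; change = -412; percentage change = -8.6%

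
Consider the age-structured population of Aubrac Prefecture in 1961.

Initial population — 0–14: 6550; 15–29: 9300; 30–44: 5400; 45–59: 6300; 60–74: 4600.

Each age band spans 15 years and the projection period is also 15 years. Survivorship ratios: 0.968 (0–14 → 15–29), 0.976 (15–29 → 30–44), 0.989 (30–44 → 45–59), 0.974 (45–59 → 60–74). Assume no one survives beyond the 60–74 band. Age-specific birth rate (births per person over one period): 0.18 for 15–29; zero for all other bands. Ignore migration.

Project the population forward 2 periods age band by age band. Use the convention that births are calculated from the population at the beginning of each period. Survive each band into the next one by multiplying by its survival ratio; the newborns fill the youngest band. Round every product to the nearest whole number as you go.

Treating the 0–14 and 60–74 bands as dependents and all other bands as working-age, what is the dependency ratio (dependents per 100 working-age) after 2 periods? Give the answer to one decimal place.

37.8

(Groups numbered youngest = 1 to oldest = 5.)
[period 1]
Births: 9300 * 0.18 = 1674
Group 2: 6550 * 0.968 = 6340
Group 3: 9300 * 0.976 = 9077
Group 4: 5400 * 0.989 = 5341
Group 5: 6300 * 0.974 = 6136
End of period: [1674, 6340, 9077, 5341, 6136]
[period 2]
Births: 6340 * 0.18 = 1141
Group 2: 1674 * 0.968 = 1620
Group 3: 6340 * 0.976 = 6188
Group 4: 9077 * 0.989 = 8977
Group 5: 5341 * 0.974 = 5202
End of period: [1141, 1620, 6188, 8977, 5202]
Dependents (band 0–14 + band 60–74) = 1141 + 5202 = 6343; working-age = 16785; ratio = 6343/16785 × 100 = 37.8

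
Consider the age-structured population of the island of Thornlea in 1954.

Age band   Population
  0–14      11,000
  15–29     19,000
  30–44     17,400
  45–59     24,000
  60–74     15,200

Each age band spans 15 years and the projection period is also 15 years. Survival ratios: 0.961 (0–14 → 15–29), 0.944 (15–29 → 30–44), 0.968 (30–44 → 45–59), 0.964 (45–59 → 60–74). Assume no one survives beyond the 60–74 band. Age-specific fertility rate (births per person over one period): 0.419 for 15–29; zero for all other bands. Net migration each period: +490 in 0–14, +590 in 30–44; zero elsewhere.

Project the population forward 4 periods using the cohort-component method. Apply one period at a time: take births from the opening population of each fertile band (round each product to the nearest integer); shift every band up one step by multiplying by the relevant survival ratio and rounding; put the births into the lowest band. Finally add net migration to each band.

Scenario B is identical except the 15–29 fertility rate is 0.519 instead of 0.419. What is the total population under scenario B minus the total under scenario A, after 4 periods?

Numbering the groups 1..5 from youngest to oldest:
After projecting period 1:
Births: 19000 * 0.419 = 7961
Group 2: 11000 * 0.961 = 10571
Group 3: 19000 * 0.944 = 17936
Group 4: 17400 * 0.968 = 16843
Group 5: 24000 * 0.964 = 23136
Net migration: Group 1 + 490 → 8451; Group 3 + 590 → 18526
→ [8451, 10571, 18526, 16843, 23136]
After projecting period 2:
Births: 10571 * 0.419 = 4429
Group 2: 8451 * 0.961 = 8121
Group 3: 10571 * 0.944 = 9979
Group 4: 18526 * 0.968 = 17933
Group 5: 16843 * 0.964 = 16237
Net migration: Group 1 + 490 → 4919; Group 3 + 590 → 10569
→ [4919, 8121, 10569, 17933, 16237]
After projecting period 3:
Births: 8121 * 0.419 = 3403
Group 2: 4919 * 0.961 = 4727
Group 3: 8121 * 0.944 = 7666
Group 4: 10569 * 0.968 = 10231
Group 5: 17933 * 0.964 = 17287
Net migration: Group 1 + 490 → 3893; Group 3 + 590 → 8256
→ [3893, 4727, 8256, 10231, 17287]
After projecting period 4:
Births: 4727 * 0.419 = 1981
Group 2: 3893 * 0.961 = 3741
Group 3: 4727 * 0.944 = 4462
Group 4: 8256 * 0.968 = 7992
Group 5: 10231 * 0.964 = 9863
Net migration: Group 1 + 490 → 2471; Group 3 + 590 → 5052
→ [2471, 3741, 5052, 7992, 9863]
Scenario A total after 4 periods: 29119
Scenario B projection —
After projecting period 1:
Births: 19000 * 0.519 = 9861
Group 2: 11000 * 0.961 = 10571
Group 3: 19000 * 0.944 = 17936
Group 4: 17400 * 0.968 = 16843
Group 5: 24000 * 0.964 = 23136
Net migration: Group 1 + 490 → 10351; Group 3 + 590 → 18526
→ [10351, 10571, 18526, 16843, 23136]
After projecting period 2:
Births: 10571 * 0.519 = 5486
Group 2: 10351 * 0.961 = 9947
Group 3: 10571 * 0.944 = 9979
Group 4: 18526 * 0.968 = 17933
Group 5: 16843 * 0.964 = 16237
Net migration: Group 1 + 490 → 5976; Group 3 + 590 → 10569
→ [5976, 9947, 10569, 17933, 16237]
After projecting period 3:
Births: 9947 * 0.519 = 5162
Group 2: 5976 * 0.961 = 5743
Group 3: 9947 * 0.944 = 9390
Group 4: 10569 * 0.968 = 10231
Group 5: 17933 * 0.964 = 17287
Net migration: Group 1 + 490 → 5652; Group 3 + 590 → 9980
→ [5652, 5743, 9980, 10231, 17287]
After projecting period 4:
Births: 5743 * 0.519 = 2981
Group 2: 5652 * 0.961 = 5432
Group 3: 5743 * 0.944 = 5421
Group 4: 9980 * 0.968 = 9661
Group 5: 10231 * 0.964 = 9863
Net migration: Group 1 + 490 → 3471; Group 3 + 590 → 6011
→ [3471, 5432, 6011, 9661, 9863]
Scenario B total after 4 periods: 34438
Difference B − A = 34438 − 29119 = 5319

5319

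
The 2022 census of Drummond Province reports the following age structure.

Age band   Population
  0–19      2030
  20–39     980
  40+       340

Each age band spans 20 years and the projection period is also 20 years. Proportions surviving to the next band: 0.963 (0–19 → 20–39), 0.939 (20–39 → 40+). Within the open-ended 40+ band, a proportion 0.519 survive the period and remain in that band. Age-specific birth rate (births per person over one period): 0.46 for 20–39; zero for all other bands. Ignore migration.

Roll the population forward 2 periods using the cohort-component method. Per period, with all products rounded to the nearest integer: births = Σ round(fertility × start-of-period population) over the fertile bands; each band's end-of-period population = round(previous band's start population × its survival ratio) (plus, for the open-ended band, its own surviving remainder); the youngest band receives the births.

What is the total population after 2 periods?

3738

After projecting period 1:
Births: 980 × 0.46 = 451
20–39: 2030 × 0.963 = 1955
40+: 980 × 0.939 + 340 × 0.519 = 920 + 176 = 1096
Giving 451 / 1955 / 1096.
After projecting period 2:
Births: 1955 × 0.46 = 899
20–39: 451 × 0.963 = 434
40+: 1955 × 0.939 + 1096 × 0.519 = 1836 + 569 = 2405
Giving 899 / 434 / 2405.
Total after period 2: 899 + 434 + 2405 = 3738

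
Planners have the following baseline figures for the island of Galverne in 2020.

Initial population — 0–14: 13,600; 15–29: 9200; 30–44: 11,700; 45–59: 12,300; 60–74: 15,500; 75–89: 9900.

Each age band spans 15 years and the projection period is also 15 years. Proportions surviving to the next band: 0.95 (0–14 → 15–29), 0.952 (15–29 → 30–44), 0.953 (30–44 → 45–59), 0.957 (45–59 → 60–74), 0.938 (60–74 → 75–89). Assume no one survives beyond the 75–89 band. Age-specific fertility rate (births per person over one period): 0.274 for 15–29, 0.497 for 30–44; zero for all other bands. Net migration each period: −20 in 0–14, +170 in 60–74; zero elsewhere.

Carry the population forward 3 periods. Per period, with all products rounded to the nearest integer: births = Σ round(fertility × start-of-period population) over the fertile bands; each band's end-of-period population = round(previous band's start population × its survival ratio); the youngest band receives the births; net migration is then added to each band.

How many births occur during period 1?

8336

(Bands numbered youngest = 1 to oldest = 6.)
Period 1:
Births: 9200 × 0.274 = 2521 ; 11700 × 0.497 = 5815 ⇒ total 8336
Band 2: 13600 × 0.95 = 12920
Band 3: 9200 × 0.952 = 8758
Band 4: 11700 × 0.953 = 11150
Band 5: 12300 × 0.957 = 11771
Band 6: 15500 × 0.938 = 14539
Net migration: Band 1 − 20 → 8316; Band 5 + 170 → 11941
Giving 8316 / 12920 / 8758 / 11150 / 11941 / 14539.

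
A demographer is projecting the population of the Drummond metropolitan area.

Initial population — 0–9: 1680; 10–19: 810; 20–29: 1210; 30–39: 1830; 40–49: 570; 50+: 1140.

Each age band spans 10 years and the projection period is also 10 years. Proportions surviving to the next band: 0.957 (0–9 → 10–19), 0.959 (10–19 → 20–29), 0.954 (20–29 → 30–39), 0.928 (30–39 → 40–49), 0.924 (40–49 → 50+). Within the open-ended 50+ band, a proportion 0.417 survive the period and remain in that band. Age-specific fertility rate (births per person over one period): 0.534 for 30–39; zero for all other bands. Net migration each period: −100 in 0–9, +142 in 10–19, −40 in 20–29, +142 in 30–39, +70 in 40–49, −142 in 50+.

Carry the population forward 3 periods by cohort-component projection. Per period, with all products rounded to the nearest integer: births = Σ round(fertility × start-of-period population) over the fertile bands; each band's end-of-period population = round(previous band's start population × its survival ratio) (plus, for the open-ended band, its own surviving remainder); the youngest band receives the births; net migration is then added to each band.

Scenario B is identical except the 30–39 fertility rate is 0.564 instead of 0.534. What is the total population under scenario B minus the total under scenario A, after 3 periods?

Numbering the bands 1..6 from youngest to oldest:
— Period 1 —
Births: 1830 × 0.534 = 977
Band 2: 1680 × 0.957 = 1608
Band 3: 810 × 0.959 = 777
Band 4: 1210 × 0.954 = 1154
Band 5: 1830 × 0.928 = 1698
Band 6: 570 × 0.924 + 1140 × 0.417 = 527 + 475 = 1002
Net migration: Band 1 − 100 → 877; Band 2 + 142 → 1750; Band 3 − 40 → 737; Band 4 + 142 → 1296; Band 5 + 70 → 1768; Band 6 − 142 → 860
Population now: 0–9=877, 10–19=1750, 20–29=737, 30–39=1296, 40–49=1768, 50+=860
— Period 2 —
Births: 1296 × 0.534 = 692
Band 2: 877 × 0.957 = 839
Band 3: 1750 × 0.959 = 1678
Band 4: 737 × 0.954 = 703
Band 5: 1296 × 0.928 = 1203
Band 6: 1768 × 0.924 + 860 × 0.417 = 1634 + 359 = 1993
Net migration: Band 1 − 100 → 592; Band 2 + 142 → 981; Band 3 − 40 → 1638; Band 4 + 142 → 845; Band 5 + 70 → 1273; Band 6 − 142 → 1851
Population now: 0–9=592, 10–19=981, 20–29=1638, 30–39=845, 40–49=1273, 50+=1851
— Period 3 —
Births: 845 × 0.534 = 451
Band 2: 592 × 0.957 = 567
Band 3: 981 × 0.959 = 941
Band 4: 1638 × 0.954 = 1563
Band 5: 845 × 0.928 = 784
Band 6: 1273 × 0.924 + 1851 × 0.417 = 1176 + 772 = 1948
Net migration: Band 1 − 100 → 351; Band 2 + 142 → 709; Band 3 − 40 → 901; Band 4 + 142 → 1705; Band 5 + 70 → 854; Band 6 − 142 → 1806
Population now: 0–9=351, 10–19=709, 20–29=901, 30–39=1705, 40–49=854, 50+=1806
Scenario A total after 3 periods: 6326
Scenario B projection —
— Period 1 —
Births: 1830 × 0.564 = 1032
Band 2: 1680 × 0.957 = 1608
Band 3: 810 × 0.959 = 777
Band 4: 1210 × 0.954 = 1154
Band 5: 1830 × 0.928 = 1698
Band 6: 570 × 0.924 + 1140 × 0.417 = 527 + 475 = 1002
Net migration: Band 1 − 100 → 932; Band 2 + 142 → 1750; Band 3 − 40 → 737; Band 4 + 142 → 1296; Band 5 + 70 → 1768; Band 6 − 142 → 860
Population now: 0–9=932, 10–19=1750, 20–29=737, 30–39=1296, 40–49=1768, 50+=860
— Period 2 —
Births: 1296 × 0.564 = 731
Band 2: 932 × 0.957 = 892
Band 3: 1750 × 0.959 = 1678
Band 4: 737 × 0.954 = 703
Band 5: 1296 × 0.928 = 1203
Band 6: 1768 × 0.924 + 860 × 0.417 = 1634 + 359 = 1993
Net migration: Band 1 − 100 → 631; Band 2 + 142 → 1034; Band 3 − 40 → 1638; Band 4 + 142 → 845; Band 5 + 70 → 1273; Band 6 − 142 → 1851
Population now: 0–9=631, 10–19=1034, 20–29=1638, 30–39=845, 40–49=1273, 50+=1851
— Period 3 —
Births: 845 × 0.564 = 477
Band 2: 631 × 0.957 = 604
Band 3: 1034 × 0.959 = 992
Band 4: 1638 × 0.954 = 1563
Band 5: 845 × 0.928 = 784
Band 6: 1273 × 0.924 + 1851 × 0.417 = 1176 + 772 = 1948
Net migration: Band 1 − 100 → 377; Band 2 + 142 → 746; Band 3 − 40 → 952; Band 4 + 142 → 1705; Band 5 + 70 → 854; Band 6 − 142 → 1806
Population now: 0–9=377, 10–19=746, 20–29=952, 30–39=1705, 40–49=854, 50+=1806
Scenario B total after 3 periods: 6440
Difference B − A = 6440 − 6326 = 114

114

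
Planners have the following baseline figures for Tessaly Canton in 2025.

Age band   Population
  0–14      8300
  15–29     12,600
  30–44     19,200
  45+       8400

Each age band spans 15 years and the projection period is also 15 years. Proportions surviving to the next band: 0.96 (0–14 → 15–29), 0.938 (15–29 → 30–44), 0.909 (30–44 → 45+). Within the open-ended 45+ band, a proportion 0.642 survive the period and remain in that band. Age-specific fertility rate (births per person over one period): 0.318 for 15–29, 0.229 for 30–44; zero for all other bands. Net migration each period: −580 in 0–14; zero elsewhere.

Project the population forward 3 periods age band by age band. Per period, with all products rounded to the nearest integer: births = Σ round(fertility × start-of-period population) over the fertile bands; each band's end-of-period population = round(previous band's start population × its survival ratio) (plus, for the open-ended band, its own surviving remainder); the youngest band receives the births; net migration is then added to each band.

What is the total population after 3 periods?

38147

[period 1]
Births: 12600 × 0.318 = 4007 ; 19200 × 0.229 = 4397 → 8404
15–29: 8300 × 0.96 = 7968
30–44: 12600 × 0.938 = 11819
45+: 19200 × 0.909 + 8400 × 0.642 = 17453 + 5393 = 22846
Net migration: 0–14 − 580 → 7824
Population now: 0–14=7824, 15–29=7968, 30–44=11819, 45+=22846
[period 2]
Births: 7968 × 0.318 = 2534 ; 11819 × 0.229 = 2707 → 5241
15–29: 7824 × 0.96 = 7511
30–44: 7968 × 0.938 = 7474
45+: 11819 × 0.909 + 22846 × 0.642 = 10743 + 14667 = 25410
Net migration: 0–14 − 580 → 4661
Population now: 0–14=4661, 15–29=7511, 30–44=7474, 45+=25410
[period 3]
Births: 7511 × 0.318 = 2388 ; 7474 × 0.229 = 1712 → 4100
15–29: 4661 × 0.96 = 4475
30–44: 7511 × 0.938 = 7045
45+: 7474 × 0.909 + 25410 × 0.642 = 6794 + 16313 = 23107
Net migration: 0–14 − 580 → 3520
Population now: 0–14=3520, 15–29=4475, 30–44=7045, 45+=23107
Total after period 3: 3520 + 4475 + 7045 + 23107 = 38147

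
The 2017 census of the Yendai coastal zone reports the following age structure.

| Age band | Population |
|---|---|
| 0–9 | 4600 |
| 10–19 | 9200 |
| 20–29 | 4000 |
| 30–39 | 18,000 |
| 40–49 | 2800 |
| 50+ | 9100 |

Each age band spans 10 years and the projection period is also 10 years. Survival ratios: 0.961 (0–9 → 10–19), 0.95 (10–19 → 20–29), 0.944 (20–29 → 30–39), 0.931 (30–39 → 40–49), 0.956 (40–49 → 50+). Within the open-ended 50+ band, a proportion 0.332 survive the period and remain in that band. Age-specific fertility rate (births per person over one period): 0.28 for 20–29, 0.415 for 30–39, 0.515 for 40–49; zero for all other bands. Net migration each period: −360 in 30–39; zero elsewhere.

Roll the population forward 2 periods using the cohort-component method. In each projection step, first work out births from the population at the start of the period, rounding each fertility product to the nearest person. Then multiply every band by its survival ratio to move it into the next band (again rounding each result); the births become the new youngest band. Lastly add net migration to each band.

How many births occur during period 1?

10032

Period 1:
Births: 4000 × 0.28 = 1120, 18000 × 0.415 = 7470, 2800 × 0.515 = 1442 → 10032
10–19: 4600 × 0.961 = 4421
20–29: 9200 × 0.95 = 8740
30–39: 4000 × 0.944 = 3776
40–49: 18000 × 0.931 = 16758
50+: 2800 × 0.956 + 9100 × 0.332 = 2677 + 3021 = 5698
Net migration: 30–39 − 360 → 3416
Giving 10032 / 4421 / 8740 / 3416 / 16758 / 5698.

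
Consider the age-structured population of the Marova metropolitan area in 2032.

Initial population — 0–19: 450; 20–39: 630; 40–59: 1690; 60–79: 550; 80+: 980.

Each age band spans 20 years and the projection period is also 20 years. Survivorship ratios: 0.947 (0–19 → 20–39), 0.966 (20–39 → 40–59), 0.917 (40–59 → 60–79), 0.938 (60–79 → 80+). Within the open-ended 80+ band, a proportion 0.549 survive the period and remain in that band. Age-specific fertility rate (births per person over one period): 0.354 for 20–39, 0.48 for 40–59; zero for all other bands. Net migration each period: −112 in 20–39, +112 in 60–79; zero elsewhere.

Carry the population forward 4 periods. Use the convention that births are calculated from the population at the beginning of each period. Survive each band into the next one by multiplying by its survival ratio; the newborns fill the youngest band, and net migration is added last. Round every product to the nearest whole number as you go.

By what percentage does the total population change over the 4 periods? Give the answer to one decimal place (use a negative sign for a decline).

-23.0

— Period 1 —
Births: 630 × 0.354 = 223 ; 1690 × 0.48 = 811 → total 1034
20–39: 450 × 0.947 = 426
40–59: 630 × 0.966 = 609
60–79: 1690 × 0.917 = 1550
80+: 550 × 0.938 + 980 × 0.549 = 516 + 538 = 1054
Net migration: 20–39 − 112 → 314; 60–79 + 112 → 1662
→ [1034, 314, 609, 1662, 1054]
— Period 2 —
Births: 314 × 0.354 = 111 ; 609 × 0.48 = 292 → total 403
20–39: 1034 × 0.947 = 979
40–59: 314 × 0.966 = 303
60–79: 609 × 0.917 = 558
80+: 1662 × 0.938 + 1054 × 0.549 = 1559 + 579 = 2138
Net migration: 20–39 − 112 → 867; 60–79 + 112 → 670
→ [403, 867, 303, 670, 2138]
— Period 3 —
Births: 867 × 0.354 = 307 ; 303 × 0.48 = 145 → total 452
20–39: 403 × 0.947 = 382
40–59: 867 × 0.966 = 838
60–79: 303 × 0.917 = 278
80+: 670 × 0.938 + 2138 × 0.549 = 628 + 1174 = 1802
Net migration: 20–39 − 112 → 270; 60–79 + 112 → 390
→ [452, 270, 838, 390, 1802]
— Period 4 —
Births: 270 × 0.354 = 96 ; 838 × 0.48 = 402 → total 498
20–39: 452 × 0.947 = 428
40–59: 270 × 0.966 = 261
60–79: 838 × 0.917 = 768
80+: 390 × 0.938 + 1802 × 0.549 = 366 + 989 = 1355
Net migration: 20–39 − 112 → 316; 60–79 + 112 → 880
→ [498, 316, 261, 880, 1355]
Total: 4300 → 3310; change = -990; percentage change = -23.0%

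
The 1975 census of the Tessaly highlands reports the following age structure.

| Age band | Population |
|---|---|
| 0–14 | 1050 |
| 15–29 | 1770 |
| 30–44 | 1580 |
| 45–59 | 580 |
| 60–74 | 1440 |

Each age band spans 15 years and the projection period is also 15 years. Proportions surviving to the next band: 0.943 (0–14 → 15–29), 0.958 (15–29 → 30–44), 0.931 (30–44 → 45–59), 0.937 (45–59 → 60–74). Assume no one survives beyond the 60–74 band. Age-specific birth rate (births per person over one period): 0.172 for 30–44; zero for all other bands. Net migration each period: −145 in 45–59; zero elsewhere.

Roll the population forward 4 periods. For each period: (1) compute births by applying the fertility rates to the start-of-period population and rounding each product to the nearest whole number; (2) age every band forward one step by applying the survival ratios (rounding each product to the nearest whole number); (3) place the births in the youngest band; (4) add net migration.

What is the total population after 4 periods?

1234

— Period 1 —
Births: 1580 × 0.172 = 272
15–29: 1050 × 0.943 = 990
30–44: 1770 × 0.958 = 1696
45–59: 1580 × 0.931 = 1471
60–74: 580 × 0.937 = 543
Net migration: 45–59 − 145 → 1326
End of period: [272, 990, 1696, 1326, 543]
— Period 2 —
Births: 1696 × 0.172 = 292
15–29: 272 × 0.943 = 256
30–44: 990 × 0.958 = 948
45–59: 1696 × 0.931 = 1579
60–74: 1326 × 0.937 = 1242
Net migration: 45–59 − 145 → 1434
End of period: [292, 256, 948, 1434, 1242]
— Period 3 —
Births: 948 × 0.172 = 163
15–29: 292 × 0.943 = 275
30–44: 256 × 0.958 = 245
45–59: 948 × 0.931 = 883
60–74: 1434 × 0.937 = 1344
Net migration: 45–59 − 145 → 738
End of period: [163, 275, 245, 738, 1344]
— Period 4 —
Births: 245 × 0.172 = 42
15–29: 163 × 0.943 = 154
30–44: 275 × 0.958 = 263
45–59: 245 × 0.931 = 228
60–74: 738 × 0.937 = 692
Net migration: 45–59 − 145 → 83
End of period: [42, 154, 263, 83, 692]
Total after period 4: 42 + 154 + 263 + 83 + 692 = 1234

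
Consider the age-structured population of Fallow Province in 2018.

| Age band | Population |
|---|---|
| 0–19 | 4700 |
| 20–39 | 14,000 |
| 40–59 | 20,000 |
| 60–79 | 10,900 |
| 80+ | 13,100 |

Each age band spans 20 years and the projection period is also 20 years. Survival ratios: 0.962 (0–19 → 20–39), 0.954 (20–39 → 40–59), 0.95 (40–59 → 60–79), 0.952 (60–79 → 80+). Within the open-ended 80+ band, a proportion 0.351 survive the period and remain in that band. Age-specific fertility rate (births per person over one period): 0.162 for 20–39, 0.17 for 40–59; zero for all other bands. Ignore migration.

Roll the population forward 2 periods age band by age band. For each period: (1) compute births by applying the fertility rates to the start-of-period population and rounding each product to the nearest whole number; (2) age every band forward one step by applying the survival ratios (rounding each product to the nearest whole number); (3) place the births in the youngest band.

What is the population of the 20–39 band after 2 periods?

5453

Numbering the groups 1..5 from youngest to oldest:
[period 1]
Births: 14000 * 0.162 = 2268 ; 20000 * 0.17 = 3400 → total 5668
Group 2: 4700 * 0.962 = 4521
Group 3: 14000 * 0.954 = 13356
Group 4: 20000 * 0.95 = 19000
Group 5: 10900 * 0.952 + 13100 * 0.351 = 10377 + 4598 = 14975
→ [5668, 4521, 13356, 19000, 14975]
[period 2]
Births: 4521 * 0.162 = 732 ; 13356 * 0.17 = 2271 → total 3003
Group 2: 5668 * 0.962 = 5453
Group 3: 4521 * 0.954 = 4313
Group 4: 13356 * 0.95 = 12688
Group 5: 19000 * 0.952 + 14975 * 0.351 = 18088 + 5256 = 23344
→ [3003, 5453, 4313, 12688, 23344]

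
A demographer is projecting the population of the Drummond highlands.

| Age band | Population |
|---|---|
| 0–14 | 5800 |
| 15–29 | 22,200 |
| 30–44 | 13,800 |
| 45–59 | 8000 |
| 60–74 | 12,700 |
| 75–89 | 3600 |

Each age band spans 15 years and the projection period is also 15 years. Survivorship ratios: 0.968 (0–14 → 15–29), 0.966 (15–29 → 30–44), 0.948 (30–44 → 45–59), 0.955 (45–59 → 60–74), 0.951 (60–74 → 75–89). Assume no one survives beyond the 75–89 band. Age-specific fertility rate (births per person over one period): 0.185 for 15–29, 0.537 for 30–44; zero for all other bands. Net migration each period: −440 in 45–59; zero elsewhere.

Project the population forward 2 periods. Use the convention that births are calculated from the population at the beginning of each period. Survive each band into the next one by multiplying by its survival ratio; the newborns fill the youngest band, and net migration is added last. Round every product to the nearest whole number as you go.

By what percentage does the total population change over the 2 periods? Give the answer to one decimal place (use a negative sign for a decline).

After projecting period 1:
Births: 22200 × 0.185 = 4107  |  13800 × 0.537 = 7411 ⇒ total 11518
15–29: 5800 × 0.968 = 5614
30–44: 22200 × 0.966 = 21445
45–59: 13800 × 0.948 = 13082
60–74: 8000 × 0.955 = 7640
75–89: 12700 × 0.951 = 12078
Net migration: 45–59 − 440 → 12642
End of period: [11518, 5614, 21445, 12642, 7640, 12078]
After projecting period 2:
Births: 5614 × 0.185 = 1039  |  21445 × 0.537 = 11516 ⇒ total 12555
15–29: 11518 × 0.968 = 11149
30–44: 5614 × 0.966 = 5423
45–59: 21445 × 0.948 = 20330
60–74: 12642 × 0.955 = 12073
75–89: 7640 × 0.951 = 7266
Net migration: 45–59 − 440 → 19890
End of period: [12555, 11149, 5423, 19890, 12073, 7266]
Total: 66100 → 68356; change = 2256; percentage change = 3.4%

3.4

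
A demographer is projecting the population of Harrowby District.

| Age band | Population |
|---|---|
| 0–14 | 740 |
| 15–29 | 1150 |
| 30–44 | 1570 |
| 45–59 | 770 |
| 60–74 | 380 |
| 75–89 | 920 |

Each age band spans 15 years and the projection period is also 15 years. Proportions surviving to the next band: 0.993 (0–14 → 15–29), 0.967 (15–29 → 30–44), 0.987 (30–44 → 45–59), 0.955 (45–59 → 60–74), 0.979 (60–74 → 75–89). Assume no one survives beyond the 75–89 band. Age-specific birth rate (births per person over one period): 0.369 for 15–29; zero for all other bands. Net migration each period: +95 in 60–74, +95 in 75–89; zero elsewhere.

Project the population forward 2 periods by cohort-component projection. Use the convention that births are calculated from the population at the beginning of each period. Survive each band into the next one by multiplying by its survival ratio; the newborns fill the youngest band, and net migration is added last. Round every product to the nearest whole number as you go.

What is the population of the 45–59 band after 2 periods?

Call the bands 1 to 6, youngest first.
[period 1]
Births: 1150 * 0.369 = 424
Band 2: 740 * 0.993 = 735
Band 3: 1150 * 0.967 = 1112
Band 4: 1570 * 0.987 = 1550
Band 5: 770 * 0.955 = 735
Band 6: 380 * 0.979 = 372
Net migration: Band 5 + 95 → 830; Band 6 + 95 → 467
End of period: [424, 735, 1112, 1550, 830, 467]
[period 2]
Births: 735 * 0.369 = 271
Band 2: 424 * 0.993 = 421
Band 3: 735 * 0.967 = 711
Band 4: 1112 * 0.987 = 1098
Band 5: 1550 * 0.955 = 1480
Band 6: 830 * 0.979 = 813
Net migration: Band 5 + 95 → 1575; Band 6 + 95 → 908
End of period: [271, 421, 711, 1098, 1575, 908]

1098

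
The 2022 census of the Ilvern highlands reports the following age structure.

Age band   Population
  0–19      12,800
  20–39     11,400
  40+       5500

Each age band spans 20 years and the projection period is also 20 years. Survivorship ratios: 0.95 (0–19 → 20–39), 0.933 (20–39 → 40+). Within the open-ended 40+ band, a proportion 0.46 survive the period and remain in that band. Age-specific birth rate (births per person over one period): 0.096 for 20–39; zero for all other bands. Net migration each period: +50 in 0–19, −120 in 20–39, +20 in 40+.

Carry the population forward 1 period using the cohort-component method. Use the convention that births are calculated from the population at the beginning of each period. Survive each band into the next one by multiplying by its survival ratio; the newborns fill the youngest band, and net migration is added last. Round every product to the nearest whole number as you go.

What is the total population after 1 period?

Numbering the groups 1..3 from youngest to oldest:
[period 1]
Births: 11400 × 0.096 = 1094
Group 2: 12800 × 0.95 = 12160
Group 3: 11400 × 0.933 + 5500 × 0.46 = 10636 + 2530 = 13166
Net migration: Group 1 + 50 → 1144; Group 2 − 120 → 12040; Group 3 + 20 → 13186
Giving 1144 / 12040 / 13186.
Total after period 1: 1144 + 12040 + 13186 = 26370

26370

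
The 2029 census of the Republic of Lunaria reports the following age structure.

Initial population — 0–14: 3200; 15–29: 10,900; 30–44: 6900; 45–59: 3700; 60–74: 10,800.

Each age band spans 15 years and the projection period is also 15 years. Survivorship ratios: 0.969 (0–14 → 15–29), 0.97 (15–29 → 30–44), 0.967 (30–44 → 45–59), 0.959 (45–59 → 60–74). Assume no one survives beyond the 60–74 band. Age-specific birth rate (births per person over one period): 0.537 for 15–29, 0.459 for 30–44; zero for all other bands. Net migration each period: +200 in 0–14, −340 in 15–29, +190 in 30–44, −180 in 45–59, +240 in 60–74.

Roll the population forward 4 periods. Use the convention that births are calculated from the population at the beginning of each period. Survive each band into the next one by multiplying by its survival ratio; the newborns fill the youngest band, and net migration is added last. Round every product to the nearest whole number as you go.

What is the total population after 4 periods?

29856

Period 1.
Births: 10900 * 0.537 = 5853  |  6900 * 0.459 = 3167 — total 9020
15–29: 3200 * 0.969 = 3101
30–44: 10900 * 0.97 = 10573
45–59: 6900 * 0.967 = 6672
60–74: 3700 * 0.959 = 3548
Net migration: 0–14 + 200 → 9220; 15–29 − 340 → 2761; 30–44 + 190 → 10763; 45–59 − 180 → 6492; 60–74 + 240 → 3788
End of period: [9220, 2761, 10763, 6492, 3788]
Period 2.
Births: 2761 * 0.537 = 1483  |  10763 * 0.459 = 4940 — total 6423
15–29: 9220 * 0.969 = 8934
30–44: 2761 * 0.97 = 2678
45–59: 10763 * 0.967 = 10408
60–74: 6492 * 0.959 = 6226
Net migration: 0–14 + 200 → 6623; 15–29 − 340 → 8594; 30–44 + 190 → 2868; 45–59 − 180 → 10228; 60–74 + 240 → 6466
End of period: [6623, 8594, 2868, 10228, 6466]
Period 3.
Births: 8594 * 0.537 = 4615  |  2868 * 0.459 = 1316 — total 5931
15–29: 6623 * 0.969 = 6418
30–44: 8594 * 0.97 = 8336
45–59: 2868 * 0.967 = 2773
60–74: 10228 * 0.959 = 9809
Net migration: 0–14 + 200 → 6131; 15–29 − 340 → 6078; 30–44 + 190 → 8526; 45–59 − 180 → 2593; 60–74 + 240 → 10049
End of period: [6131, 6078, 8526, 2593, 10049]
Period 4.
Births: 6078 * 0.537 = 3264  |  8526 * 0.459 = 3913 — total 7177
15–29: 6131 * 0.969 = 5941
30–44: 6078 * 0.97 = 5896
45–59: 8526 * 0.967 = 8245
60–74: 2593 * 0.959 = 2487
Net migration: 0–14 + 200 → 7377; 15–29 − 340 → 5601; 30–44 + 190 → 6086; 45–59 − 180 → 8065; 60–74 + 240 → 2727
End of period: [7377, 5601, 6086, 8065, 2727]
Total after period 4: 7377 + 5601 + 6086 + 8065 + 2727 = 29856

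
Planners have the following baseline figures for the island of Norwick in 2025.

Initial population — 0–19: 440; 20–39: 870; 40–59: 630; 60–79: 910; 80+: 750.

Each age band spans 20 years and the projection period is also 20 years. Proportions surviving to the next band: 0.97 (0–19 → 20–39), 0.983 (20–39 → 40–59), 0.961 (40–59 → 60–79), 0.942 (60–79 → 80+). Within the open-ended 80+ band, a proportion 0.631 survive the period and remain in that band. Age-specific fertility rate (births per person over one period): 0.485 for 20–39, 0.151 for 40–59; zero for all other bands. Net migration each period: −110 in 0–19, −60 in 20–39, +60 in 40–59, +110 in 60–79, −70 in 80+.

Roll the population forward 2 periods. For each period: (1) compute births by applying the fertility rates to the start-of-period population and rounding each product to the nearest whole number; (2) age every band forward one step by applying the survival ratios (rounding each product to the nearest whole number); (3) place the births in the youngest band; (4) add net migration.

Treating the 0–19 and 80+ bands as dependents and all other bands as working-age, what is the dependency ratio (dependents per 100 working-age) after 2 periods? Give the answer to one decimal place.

Period 1:
Births: 870 * 0.485 = 422 ; 630 * 0.151 = 95 — total 517
20–39: 440 * 0.97 = 427
40–59: 870 * 0.983 = 855
60–79: 630 * 0.961 = 605
80+: 910 * 0.942 + 750 * 0.631 = 857 + 473 = 1330
Net migration: 0–19 − 110 → 407; 20–39 − 60 → 367; 40–59 + 60 → 915; 60–79 + 110 → 715; 80+ − 70 → 1260
→ [407, 367, 915, 715, 1260]
Period 2:
Births: 367 * 0.485 = 178 ; 915 * 0.151 = 138 — total 316
20–39: 407 * 0.97 = 395
40–59: 367 * 0.983 = 361
60–79: 915 * 0.961 = 879
80+: 715 * 0.942 + 1260 * 0.631 = 674 + 795 = 1469
Net migration: 0–19 − 110 → 206; 20–39 − 60 → 335; 40–59 + 60 → 421; 60–79 + 110 → 989; 80+ − 70 → 1399
→ [206, 335, 421, 989, 1399]
Dependents (band 0–19 + band 80+) = 206 + 1399 = 1605; working-age = 1745; ratio = 1605/1745 × 100 = 92.0

92.0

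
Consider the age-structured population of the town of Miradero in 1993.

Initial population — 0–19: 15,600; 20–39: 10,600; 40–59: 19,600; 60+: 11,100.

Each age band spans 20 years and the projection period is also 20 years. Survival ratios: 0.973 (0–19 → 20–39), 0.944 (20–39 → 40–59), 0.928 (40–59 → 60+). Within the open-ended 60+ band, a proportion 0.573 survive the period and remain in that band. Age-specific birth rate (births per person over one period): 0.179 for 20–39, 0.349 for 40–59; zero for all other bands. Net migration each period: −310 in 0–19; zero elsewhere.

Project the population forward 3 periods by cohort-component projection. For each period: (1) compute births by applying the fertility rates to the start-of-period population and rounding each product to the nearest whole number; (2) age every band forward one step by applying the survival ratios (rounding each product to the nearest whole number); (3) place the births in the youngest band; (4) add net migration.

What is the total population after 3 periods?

Period 1:
Births: 10600 × 0.179 = 1897  |  19600 × 0.349 = 6840 — total 8737
20–39: 15600 × 0.973 = 15179
40–59: 10600 × 0.944 = 10006
60+: 19600 × 0.928 + 11100 × 0.573 = 18189 + 6360 = 24549
Net migration: 0–19 − 310 → 8427
→ [8427, 15179, 10006, 24549]
Period 2:
Births: 15179 × 0.179 = 2717  |  10006 × 0.349 = 3492 — total 6209
20–39: 8427 × 0.973 = 8199
40–59: 15179 × 0.944 = 14329
60+: 10006 × 0.928 + 24549 × 0.573 = 9286 + 14067 = 23353
Net migration: 0–19 − 310 → 5899
→ [5899, 8199, 14329, 23353]
Period 3:
Births: 8199 × 0.179 = 1468  |  14329 × 0.349 = 5001 — total 6469
20–39: 5899 × 0.973 = 5740
40–59: 8199 × 0.944 = 7740
60+: 14329 × 0.928 + 23353 × 0.573 = 13297 + 13381 = 26678
Net migration: 0–19 − 310 → 6159
→ [6159, 5740, 7740, 26678]
Total after period 3: 6159 + 5740 + 7740 + 26678 = 46317

46317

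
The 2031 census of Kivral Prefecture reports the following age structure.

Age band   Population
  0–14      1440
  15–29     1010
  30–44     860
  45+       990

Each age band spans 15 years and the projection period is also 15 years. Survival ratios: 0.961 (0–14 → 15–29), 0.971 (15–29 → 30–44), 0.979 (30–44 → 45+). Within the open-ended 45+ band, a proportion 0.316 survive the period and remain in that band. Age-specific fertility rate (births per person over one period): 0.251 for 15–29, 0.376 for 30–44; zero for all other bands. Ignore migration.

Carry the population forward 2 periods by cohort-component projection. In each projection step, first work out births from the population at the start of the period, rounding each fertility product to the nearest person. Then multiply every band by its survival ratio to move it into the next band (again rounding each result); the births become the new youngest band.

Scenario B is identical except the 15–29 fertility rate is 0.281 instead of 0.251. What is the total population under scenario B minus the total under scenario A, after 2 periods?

Let band 1 be 0–14 through band 4 = 45+.
[period 1]
Births: 1010 * 0.251 = 254, 860 * 0.376 = 323 — total 577
Band 2: 1440 * 0.961 = 1384
Band 3: 1010 * 0.971 = 981
Band 4: 860 * 0.979 + 990 * 0.316 = 842 + 313 = 1155
→ [577, 1384, 981, 1155]
[period 2]
Births: 1384 * 0.251 = 347, 981 * 0.376 = 369 — total 716
Band 2: 577 * 0.961 = 554
Band 3: 1384 * 0.971 = 1344
Band 4: 981 * 0.979 + 1155 * 0.316 = 960 + 365 = 1325
→ [716, 554, 1344, 1325]
Scenario A total after 2 periods: 3939
Scenario B projection —
[period 1]
Births: 1010 * 0.281 = 284, 860 * 0.376 = 323 — total 607
Band 2: 1440 * 0.961 = 1384
Band 3: 1010 * 0.971 = 981
Band 4: 860 * 0.979 + 990 * 0.316 = 842 + 313 = 1155
→ [607, 1384, 981, 1155]
[period 2]
Births: 1384 * 0.281 = 389, 981 * 0.376 = 369 — total 758
Band 2: 607 * 0.961 = 583
Band 3: 1384 * 0.971 = 1344
Band 4: 981 * 0.979 + 1155 * 0.316 = 960 + 365 = 1325
→ [758, 583, 1344, 1325]
Scenario B total after 2 periods: 4010
Difference B − A = 4010 − 3939 = 71

71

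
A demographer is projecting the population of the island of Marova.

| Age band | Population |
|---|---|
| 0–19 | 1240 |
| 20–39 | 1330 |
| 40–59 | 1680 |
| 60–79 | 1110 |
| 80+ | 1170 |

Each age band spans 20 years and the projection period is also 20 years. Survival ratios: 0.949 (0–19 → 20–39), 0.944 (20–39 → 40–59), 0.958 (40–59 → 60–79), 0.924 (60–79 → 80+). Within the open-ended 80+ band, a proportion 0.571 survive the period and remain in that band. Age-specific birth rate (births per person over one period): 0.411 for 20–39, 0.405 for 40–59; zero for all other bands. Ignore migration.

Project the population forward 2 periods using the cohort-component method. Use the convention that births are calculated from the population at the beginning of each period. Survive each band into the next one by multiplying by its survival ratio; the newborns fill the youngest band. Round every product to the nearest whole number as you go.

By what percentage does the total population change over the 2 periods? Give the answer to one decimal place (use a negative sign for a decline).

6.0

Numbering the bands 1..5 from youngest to oldest:
Period 1:
Births: 1330 * 0.411 = 547 ; 1680 * 0.405 = 680 ⇒ total 1227
Band 2: 1240 * 0.949 = 1177
Band 3: 1330 * 0.944 = 1256
Band 4: 1680 * 0.958 = 1609
Band 5: 1110 * 0.924 + 1170 * 0.571 = 1026 + 668 = 1694
→ [1227, 1177, 1256, 1609, 1694]
Period 2:
Births: 1177 * 0.411 = 484 ; 1256 * 0.405 = 509 ⇒ total 993
Band 2: 1227 * 0.949 = 1164
Band 3: 1177 * 0.944 = 1111
Band 4: 1256 * 0.958 = 1203
Band 5: 1609 * 0.924 + 1694 * 0.571 = 1487 + 967 = 2454
→ [993, 1164, 1111, 1203, 2454]
Total: 6530 → 6925; change = 395; percentage change = 6.0%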